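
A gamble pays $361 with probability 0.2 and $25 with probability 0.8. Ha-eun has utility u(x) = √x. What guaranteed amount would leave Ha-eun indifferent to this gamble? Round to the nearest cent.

$60.84

E[u] = 0.2·√361 + 0.8·√25 = 0.2·19 + 0.8·5 = 7.8
CE = (7.8)² = 60.84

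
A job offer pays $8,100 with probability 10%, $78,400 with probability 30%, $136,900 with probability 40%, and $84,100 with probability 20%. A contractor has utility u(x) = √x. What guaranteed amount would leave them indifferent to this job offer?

$89,401

E[u] = 0.1·√8100 + 0.3·√78400 + 0.4·√136900 + 0.2·√84100 = 0.1·90 + 0.3·280 + 0.4·370 + 0.2·290 = 299
CE = (299)² = 89401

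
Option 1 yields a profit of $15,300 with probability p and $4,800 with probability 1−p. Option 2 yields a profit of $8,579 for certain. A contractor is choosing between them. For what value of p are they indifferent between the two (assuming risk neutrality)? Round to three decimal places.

p = 0.360

p·15300 + (1−p)·4800 = 8579
10500p + 4800 = 8579
p = (8579 − 4800) / 10500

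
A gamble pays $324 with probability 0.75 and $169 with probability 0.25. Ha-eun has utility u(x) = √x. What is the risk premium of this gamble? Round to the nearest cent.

$4.69

E[u] = 0.75·√324 + 0.25·√169 = 0.75·18 + 0.25·13 = 16.75
CE = (16.75)² = 280.5625
Risk premium = EV − CE = 285.25 − 280.5625 = 4.6875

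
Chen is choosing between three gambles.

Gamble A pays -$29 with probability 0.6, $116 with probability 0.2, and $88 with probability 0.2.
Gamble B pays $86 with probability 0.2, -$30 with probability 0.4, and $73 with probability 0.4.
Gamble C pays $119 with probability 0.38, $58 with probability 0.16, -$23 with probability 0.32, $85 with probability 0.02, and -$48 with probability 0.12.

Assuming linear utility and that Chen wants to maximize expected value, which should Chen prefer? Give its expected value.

Gamble A = 0.6 × (-29) + 0.2 × 116 + 0.2 × 88 = -17.4 + 23.2 + 17.6 = 23.4
Gamble B = 0.2 × 86 + 0.4 × (-30) + 0.4 × 73 = 17.2 − 12 + 29.2 = 34.4
Gamble C = 0.38 × 119 + 0.16 × 58 + 0.32 × (-23) + 0.02 × 85 + 0.12 × (-48) = 45.22 + 9.28 − 7.36 + 1.7 − 5.76 = 43.08

Gamble C ($43.08)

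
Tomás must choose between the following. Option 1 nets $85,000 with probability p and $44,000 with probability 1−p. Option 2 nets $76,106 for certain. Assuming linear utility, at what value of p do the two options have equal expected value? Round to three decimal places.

p = 0.783

p·85000 + (1−p)·44000 = 76106
41000p + 44000 = 76106
p = (76106 − 44000) / 41000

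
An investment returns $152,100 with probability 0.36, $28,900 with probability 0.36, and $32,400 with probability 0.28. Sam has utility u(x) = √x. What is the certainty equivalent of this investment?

E[u] = 0.36·√152100 + 0.36·√28900 + 0.28·√32400 = 0.36·390 + 0.36·170 + 0.28·180 = 252
CE = (252)² = 63504

$63,504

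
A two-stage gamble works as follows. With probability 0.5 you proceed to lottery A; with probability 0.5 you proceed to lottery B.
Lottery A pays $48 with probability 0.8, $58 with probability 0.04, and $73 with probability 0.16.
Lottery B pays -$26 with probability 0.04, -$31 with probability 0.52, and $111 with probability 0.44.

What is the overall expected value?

EV(A) = 0.8 × 48 + 0.04 × 58 + 0.16 × 73 = 38.4 + 2.32 + 11.68 = 52.4
EV(B) = 0.04 × (-26) + 0.52 × (-31) + 0.44 × 111 = -1.04 − 16.12 + 48.84 = 31.68
Overall = 0.5 × 52.4 + 0.5 × 31.68 = 26.2 + 15.84 = 42.04

$42.04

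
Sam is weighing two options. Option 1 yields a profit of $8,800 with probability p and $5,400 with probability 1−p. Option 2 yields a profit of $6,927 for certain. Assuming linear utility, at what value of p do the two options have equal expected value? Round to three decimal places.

p = 0.449

p·8800 + (1−p)·5400 = 6927
3400p + 5400 = 6927
p = (6927 − 5400) / 3400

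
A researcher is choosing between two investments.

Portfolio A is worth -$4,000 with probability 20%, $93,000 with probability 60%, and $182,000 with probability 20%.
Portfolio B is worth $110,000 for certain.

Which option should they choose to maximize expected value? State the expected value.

Portfolio B ($110,000)

Portfolio A = 0.2 × (-4000) + 0.6 × 93000 + 0.2 × 182000 = -800 + 55800 + 36400 = 91400
Portfolio B: 110000 (certain)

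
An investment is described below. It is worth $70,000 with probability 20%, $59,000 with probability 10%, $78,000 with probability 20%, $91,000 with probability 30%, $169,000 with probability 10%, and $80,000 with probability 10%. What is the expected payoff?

EV = 0.2 × 70000 + 0.1 × 59000 + 0.2 × 78000 + 0.3 × 91000 + 0.1 × 169000 + 0.1 × 80000 = 14000 + 5900 + 15600 + 27300 + 16900 + 8000 = 87700

$87,700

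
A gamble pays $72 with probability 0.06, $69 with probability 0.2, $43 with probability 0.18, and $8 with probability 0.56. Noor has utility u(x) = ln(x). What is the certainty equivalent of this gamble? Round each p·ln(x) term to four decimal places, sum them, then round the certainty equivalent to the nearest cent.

$19.01

E[u] = 0.06·ln(72) + 0.2·ln(69) + 0.18·ln(43) + 0.56·ln(8) = 0.2566 + 0.8468 + 0.6770 + 1.1645 = 2.9449
CE = e^2.9449 ≈ 19.01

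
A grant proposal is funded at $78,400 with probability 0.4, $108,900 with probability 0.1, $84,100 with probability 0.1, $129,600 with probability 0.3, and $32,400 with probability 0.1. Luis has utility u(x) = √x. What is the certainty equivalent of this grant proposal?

$90,000

E[u] = 0.4·√78400 + 0.1·√108900 + 0.1·√84100 + 0.3·√129600 + 0.1·√32400 = 0.4·280 + 0.1·330 + 0.1·290 + 0.3·360 + 0.1·180 = 300
CE = (300)² = 90000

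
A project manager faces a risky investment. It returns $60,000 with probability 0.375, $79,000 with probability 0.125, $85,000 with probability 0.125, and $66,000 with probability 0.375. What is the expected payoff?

EV = 0.375 × 60000 + 0.125 × 79000 + 0.125 × 85000 + 0.375 × 66000 = 22500 + 9875 + 10625 + 24750 = 67750

$67,750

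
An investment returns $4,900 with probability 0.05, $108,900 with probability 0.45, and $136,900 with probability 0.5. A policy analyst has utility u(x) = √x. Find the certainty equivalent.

$113,569

E[u] = 0.05·√4900 + 0.45·√108900 + 0.5·√136900 = 0.05·70 + 0.45·330 + 0.5·370 = 337
CE = (337)² = 113569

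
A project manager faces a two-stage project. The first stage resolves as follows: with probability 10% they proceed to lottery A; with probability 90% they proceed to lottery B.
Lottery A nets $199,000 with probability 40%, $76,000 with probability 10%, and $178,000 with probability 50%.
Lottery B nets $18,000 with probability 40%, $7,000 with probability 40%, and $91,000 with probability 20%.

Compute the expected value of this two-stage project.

$43,000

EV(A) = 0.4 × 199000 + 0.1 × 76000 + 0.5 × 178000 = 79600 + 7600 + 89000 = 176200
EV(B) = 0.4 × 18000 + 0.4 × 7000 + 0.2 × 91000 = 7200 + 2800 + 18200 = 28200
Overall = 0.1 × 176200 + 0.9 × 28200 = 17620 + 25380 = 43000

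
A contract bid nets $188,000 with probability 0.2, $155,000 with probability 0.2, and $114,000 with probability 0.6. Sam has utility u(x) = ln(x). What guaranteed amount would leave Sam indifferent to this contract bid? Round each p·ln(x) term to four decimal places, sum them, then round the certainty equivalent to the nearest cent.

E[u] = 0.2·ln(188000) + 0.2·ln(155000) + 0.6·ln(114000) = 2.4288 + 2.3902 + 6.9864 = 11.8054
CE = e^11.8054 ≈ 133973.86

$133,973.86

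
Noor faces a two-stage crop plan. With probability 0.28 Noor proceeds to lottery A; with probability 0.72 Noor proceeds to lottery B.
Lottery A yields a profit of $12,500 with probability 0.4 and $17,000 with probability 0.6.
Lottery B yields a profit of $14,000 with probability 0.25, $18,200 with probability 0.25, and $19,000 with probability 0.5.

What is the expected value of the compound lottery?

EV(A) = 0.4 × 12500 + 0.6 × 17000 = 5000 + 10200 = 15200
EV(B) = 0.25 × 14000 + 0.25 × 18200 + 0.5 × 19000 = 3500 + 4550 + 9500 = 17550
Overall = 0.28 × 15200 + 0.72 × 17550 = 4256 + 12636 = 16892

$16,892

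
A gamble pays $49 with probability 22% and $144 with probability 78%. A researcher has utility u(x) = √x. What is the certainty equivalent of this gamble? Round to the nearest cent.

$118.81

E[u] = 0.22·√49 + 0.78·√144 = 0.22·7 + 0.78·12 = 10.9
CE = (10.9)² = 118.81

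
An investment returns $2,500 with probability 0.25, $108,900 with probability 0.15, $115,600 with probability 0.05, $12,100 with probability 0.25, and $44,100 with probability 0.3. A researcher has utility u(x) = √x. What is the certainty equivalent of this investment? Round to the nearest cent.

$28,730.25

E[u] = 0.25·√2500 + 0.15·√108900 + 0.05·√115600 + 0.25·√12100 + 0.3·√44100 = 0.25·50 + 0.15·330 + 0.05·340 + 0.25·110 + 0.3·210 = 169.5
CE = (169.5)² = 28730.25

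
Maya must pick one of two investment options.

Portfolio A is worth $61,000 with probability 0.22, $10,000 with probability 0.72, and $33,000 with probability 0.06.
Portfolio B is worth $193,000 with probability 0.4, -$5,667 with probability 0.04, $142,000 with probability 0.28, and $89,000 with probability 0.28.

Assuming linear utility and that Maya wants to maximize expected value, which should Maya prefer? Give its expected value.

Portfolio B ($141,653.32)

Portfolio A = 0.22 × 61000 + 0.72 × 10000 + 0.06 × 33000 = 13420 + 7200 + 1980 = 22600
Portfolio B = 0.4 × 193000 + 0.04 × (-5667) + 0.28 × 142000 + 0.28 × 89000 = 77200 − 226.68 + 39760 + 24920 = 141653.32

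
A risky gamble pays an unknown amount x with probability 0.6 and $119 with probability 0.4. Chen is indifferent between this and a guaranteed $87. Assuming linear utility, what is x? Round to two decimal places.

0.6·x + 0.4·119 = 87
0.6·x = 87 − 47.6 = 39.4
x = 39.4 / 0.6 = 65.6667

x = $65.67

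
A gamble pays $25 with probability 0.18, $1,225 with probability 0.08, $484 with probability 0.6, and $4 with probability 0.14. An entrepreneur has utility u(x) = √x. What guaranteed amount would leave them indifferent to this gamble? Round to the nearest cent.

E[u] = 0.18·√25 + 0.08·√1225 + 0.6·√484 + 0.14·√4 = 0.18·5 + 0.08·35 + 0.6·22 + 0.14·2 = 17.18
CE = (17.18)² = 295.1524

$295.15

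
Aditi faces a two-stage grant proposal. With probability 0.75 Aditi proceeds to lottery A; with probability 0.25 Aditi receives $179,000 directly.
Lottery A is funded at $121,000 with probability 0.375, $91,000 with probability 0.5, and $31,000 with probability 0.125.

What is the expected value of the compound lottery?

$115,812.50

EV(A) = 0.375 × 121000 + 0.5 × 91000 + 0.125 × 31000 = 45375 + 45500 + 3875 = 94750
Branch B: 179000 (certain)
Overall = 0.75 × 94750 + 0.25 × 179000 = 71062.5 + 44750 = 115812.5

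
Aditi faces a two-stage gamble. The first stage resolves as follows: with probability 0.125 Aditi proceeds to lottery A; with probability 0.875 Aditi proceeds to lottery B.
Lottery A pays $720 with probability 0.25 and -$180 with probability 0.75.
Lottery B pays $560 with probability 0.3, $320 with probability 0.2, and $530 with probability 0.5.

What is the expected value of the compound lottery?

EV(A) = 0.25 × 720 + 0.75 × (-180) = 180 − 135 = 45
EV(B) = 0.3 × 560 + 0.2 × 320 + 0.5 × 530 = 168 + 64 + 265 = 497
Overall = 0.125 × 45 + 0.875 × 497 = 5.625 + 434.875 = 440.5

$440.50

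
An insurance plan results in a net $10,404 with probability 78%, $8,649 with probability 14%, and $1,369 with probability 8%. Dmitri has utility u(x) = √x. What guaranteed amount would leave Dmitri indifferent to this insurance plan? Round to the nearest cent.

E[u] = 0.78·√10404 + 0.14·√8649 + 0.08·√1369 = 0.78·102 + 0.14·93 + 0.08·37 = 95.54
CE = (95.54)² = 9127.8916

$9,127.89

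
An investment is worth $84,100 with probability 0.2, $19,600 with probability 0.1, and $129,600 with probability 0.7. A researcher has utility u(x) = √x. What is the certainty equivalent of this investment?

$104,976

E[u] = 0.2·√84100 + 0.1·√19600 + 0.7·√129600 = 0.2·290 + 0.1·140 + 0.7·360 = 324
CE = (324)² = 104976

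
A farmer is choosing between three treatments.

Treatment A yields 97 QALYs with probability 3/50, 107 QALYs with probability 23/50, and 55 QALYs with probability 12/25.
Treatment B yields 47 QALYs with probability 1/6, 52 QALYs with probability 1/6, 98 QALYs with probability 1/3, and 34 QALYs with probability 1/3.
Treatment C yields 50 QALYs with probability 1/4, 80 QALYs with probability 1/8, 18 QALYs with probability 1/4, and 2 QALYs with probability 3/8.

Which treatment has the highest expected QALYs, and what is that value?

Treatment A (81.44 QALYs)

Treatment A = 3/50 × 97 + 23/50 × 107 + 12/25 × 55 = 5.82 + 49.22 + 26.4 = 81.44
Treatment B = 1/6 × 47 + 1/6 × 52 + 1/3 × 98 + 1/3 × 34 = 7.8333 + 8.6667 + 32.6667 + 11.3333 = 60.5
Treatment C = 1/4 × 50 + 1/8 × 80 + 1/4 × 18 + 3/8 × 2 = 12.5 + 10 + 4.5 + 0.75 = 27.75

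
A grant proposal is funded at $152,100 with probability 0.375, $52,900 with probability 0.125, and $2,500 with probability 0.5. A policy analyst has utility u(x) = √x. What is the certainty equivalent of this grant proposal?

$40,000

E[u] = 0.375·√152100 + 0.125·√52900 + 0.5·√2500 = 0.375·390 + 0.125·230 + 0.5·50 = 200
CE = (200)² = 40000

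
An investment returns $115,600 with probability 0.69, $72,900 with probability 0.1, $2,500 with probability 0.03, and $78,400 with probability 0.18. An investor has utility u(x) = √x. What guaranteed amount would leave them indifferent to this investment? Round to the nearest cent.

$98,282.25

E[u] = 0.69·√115600 + 0.1·√72900 + 0.03·√2500 + 0.18·√78400 = 0.69·340 + 0.1·270 + 0.03·50 + 0.18·280 = 313.5
CE = (313.5)² = 98282.25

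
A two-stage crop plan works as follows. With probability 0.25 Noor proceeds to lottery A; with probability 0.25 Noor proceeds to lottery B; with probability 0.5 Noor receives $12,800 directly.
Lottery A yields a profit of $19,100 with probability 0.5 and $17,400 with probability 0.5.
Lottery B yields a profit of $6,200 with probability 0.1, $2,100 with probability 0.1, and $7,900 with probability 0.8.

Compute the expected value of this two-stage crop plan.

$12,750

EV(A) = 0.5 × 19100 + 0.5 × 17400 = 9550 + 8700 = 18250
EV(B) = 0.1 × 6200 + 0.1 × 2100 + 0.8 × 7900 = 620 + 210 + 6320 = 7150
Branch C: 12800 (certain)
Overall = 0.25 × 18250 + 0.25 × 7150 + 0.5 × 12800 = 4562.5 + 1787.5 + 6400 = 12750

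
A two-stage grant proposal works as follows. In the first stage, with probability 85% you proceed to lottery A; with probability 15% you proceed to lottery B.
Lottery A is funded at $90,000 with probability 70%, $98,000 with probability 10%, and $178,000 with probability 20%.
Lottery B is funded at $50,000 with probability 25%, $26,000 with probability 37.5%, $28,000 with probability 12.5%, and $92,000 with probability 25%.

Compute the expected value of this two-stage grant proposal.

$99,452.50

EV(A) = 0.7 × 90000 + 0.1 × 98000 + 0.2 × 178000 = 63000 + 9800 + 35600 = 108400
EV(B) = 0.25 × 50000 + 0.375 × 26000 + 0.125 × 28000 + 0.25 × 92000 = 12500 + 9750 + 3500 + 23000 = 48750
Overall = 0.85 × 108400 + 0.15 × 48750 = 92140 + 7312.5 = 99452.5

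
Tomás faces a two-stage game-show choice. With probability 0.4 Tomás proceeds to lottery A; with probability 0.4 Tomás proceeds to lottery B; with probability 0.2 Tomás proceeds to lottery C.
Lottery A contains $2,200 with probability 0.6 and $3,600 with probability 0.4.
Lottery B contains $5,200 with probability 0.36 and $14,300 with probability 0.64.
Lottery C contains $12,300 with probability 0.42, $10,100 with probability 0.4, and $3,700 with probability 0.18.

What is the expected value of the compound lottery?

$7,488

EV(A) = 0.6 × 2200 + 0.4 × 3600 = 1320 + 1440 = 2760
EV(B) = 0.36 × 5200 + 0.64 × 14300 = 1872 + 9152 = 11024
EV(C) = 0.42 × 12300 + 0.4 × 10100 + 0.18 × 3700 = 5166 + 4040 + 666 = 9872
Overall = 0.4 × 2760 + 0.4 × 11024 + 0.2 × 9872 = 1104 + 4409.6 + 1974.4 = 7488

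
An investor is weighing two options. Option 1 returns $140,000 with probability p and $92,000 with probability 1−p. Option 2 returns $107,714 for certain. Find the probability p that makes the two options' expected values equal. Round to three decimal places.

p·140000 + (1−p)·92000 = 107714
48000p + 92000 = 107714
p = (107714 − 92000) / 48000

p = 0.327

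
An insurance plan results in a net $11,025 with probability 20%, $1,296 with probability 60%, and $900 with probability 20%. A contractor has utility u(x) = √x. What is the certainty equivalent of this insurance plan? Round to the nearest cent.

$2,361.96

E[u] = 0.2·√11025 + 0.6·√1296 + 0.2·√900 = 0.2·105 + 0.6·36 + 0.2·30 = 48.6
CE = (48.6)² = 2361.96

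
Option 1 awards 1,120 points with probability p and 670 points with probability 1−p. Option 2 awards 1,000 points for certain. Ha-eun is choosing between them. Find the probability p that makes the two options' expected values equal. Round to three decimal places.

p = 0.733

p·1120 + (1−p)·670 = 1000
450p + 670 = 1000
p = (1000 − 670) / 450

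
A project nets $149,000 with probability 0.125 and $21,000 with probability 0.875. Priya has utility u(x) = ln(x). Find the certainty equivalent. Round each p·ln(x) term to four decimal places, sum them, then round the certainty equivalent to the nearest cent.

$26,827.96

E[u] = 0.125·ln(149000) + 0.875·ln(21000) = 1.4890 + 8.7082 = 10.1972
CE = e^10.1972 ≈ 26827.96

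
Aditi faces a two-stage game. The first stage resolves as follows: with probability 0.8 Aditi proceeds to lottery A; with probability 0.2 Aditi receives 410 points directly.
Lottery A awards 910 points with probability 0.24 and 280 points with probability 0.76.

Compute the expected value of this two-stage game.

EV(A) = 0.24 × 910 + 0.76 × 280 = 218.4 + 212.8 = 431.2
Branch B: 410 (certain)
Overall = 0.8 × 431.2 + 0.2 × 410 = 344.96 + 82 = 426.96

426.96 points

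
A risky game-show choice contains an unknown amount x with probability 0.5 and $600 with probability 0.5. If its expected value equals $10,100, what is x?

x = $19,600

0.5·x + 0.5·600 = 10100
0.5·x = 10100 − 300 = 9800
x = 9800 / 0.5 = 19600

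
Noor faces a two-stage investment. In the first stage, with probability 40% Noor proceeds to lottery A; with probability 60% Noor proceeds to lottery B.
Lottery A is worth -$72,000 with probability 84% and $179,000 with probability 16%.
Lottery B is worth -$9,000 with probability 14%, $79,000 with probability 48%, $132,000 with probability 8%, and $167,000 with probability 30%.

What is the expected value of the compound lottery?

EV(A) = 0.84 × (-72000) + 0.16 × 179000 = -60480 + 28640 = -31840
EV(B) = 0.14 × (-9000) + 0.48 × 79000 + 0.08 × 132000 + 0.3 × 167000 = -1260 + 37920 + 10560 + 50100 = 97320
Overall = 0.4 × (-31840) + 0.6 × 97320 = -12736 + 58392 = 45656

$45,656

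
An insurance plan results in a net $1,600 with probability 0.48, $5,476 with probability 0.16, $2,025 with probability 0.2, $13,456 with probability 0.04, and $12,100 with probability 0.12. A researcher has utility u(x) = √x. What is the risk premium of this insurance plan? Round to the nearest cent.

$689.31

E[u] = 0.48·√1600 + 0.16·√5476 + 0.2·√2025 + 0.04·√13456 + 0.12·√12100 = 0.48·40 + 0.16·74 + 0.2·45 + 0.04·116 + 0.12·110 = 57.88
CE = (57.88)² = 3350.0944
Risk premium = EV − CE = 4039.4 − 3350.0944 = 689.3056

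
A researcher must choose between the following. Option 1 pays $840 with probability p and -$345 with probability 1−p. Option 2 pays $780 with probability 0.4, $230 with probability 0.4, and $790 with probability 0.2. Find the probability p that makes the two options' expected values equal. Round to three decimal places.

p = 0.765

EV(Option 2) = 0.4 × 780 + 0.4 × 230 + 0.2 × 790 = 312 + 92 + 158 = 562
p·840 + (1−p)·(-345) = 562
1185p − 345 = 562
p = (562 + 345) / 1185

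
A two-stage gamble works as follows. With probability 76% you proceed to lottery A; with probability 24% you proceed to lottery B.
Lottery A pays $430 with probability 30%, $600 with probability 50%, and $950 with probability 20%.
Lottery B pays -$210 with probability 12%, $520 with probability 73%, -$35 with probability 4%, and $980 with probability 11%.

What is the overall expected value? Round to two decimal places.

EV(A) = 0.3 × 430 + 0.5 × 600 + 0.2 × 950 = 129 + 300 + 190 = 619
EV(B) = 0.12 × (-210) + 0.73 × 520 + 0.04 × (-35) + 0.11 × 980 = -25.2 + 379.6 − 1.4 + 107.8 = 460.8
Overall = 0.76 × 619 + 0.24 × 460.8 = 470.44 + 110.592 = 581.032

$581.03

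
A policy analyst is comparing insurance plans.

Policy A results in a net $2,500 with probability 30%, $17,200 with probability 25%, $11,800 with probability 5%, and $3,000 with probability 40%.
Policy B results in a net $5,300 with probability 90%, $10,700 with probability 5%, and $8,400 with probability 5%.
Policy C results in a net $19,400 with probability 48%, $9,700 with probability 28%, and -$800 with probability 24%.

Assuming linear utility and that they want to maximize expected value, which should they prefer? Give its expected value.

Policy A = 0.3 × 2500 + 0.25 × 17200 + 0.05 × 11800 + 0.4 × 3000 = 750 + 4300 + 590 + 1200 = 6840
Policy B = 0.9 × 5300 + 0.05 × 10700 + 0.05 × 8400 = 4770 + 535 + 420 = 5725
Policy C = 0.48 × 19400 + 0.28 × 9700 + 0.24 × (-800) = 9312 + 2716 − 192 = 11836

Policy C ($11,836)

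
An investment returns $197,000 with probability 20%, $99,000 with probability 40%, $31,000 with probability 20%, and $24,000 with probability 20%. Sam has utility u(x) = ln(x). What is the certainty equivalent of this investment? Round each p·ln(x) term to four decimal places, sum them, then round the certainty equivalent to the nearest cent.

E[u] = 0.2·ln(197000) + 0.4·ln(99000) + 0.2·ln(31000) + 0.2·ln(24000) = 2.4382 + 4.6012 + 2.0683 + 2.0172 = 11.1249
CE = e^11.1249 ≈ 67839.51

$67,839.51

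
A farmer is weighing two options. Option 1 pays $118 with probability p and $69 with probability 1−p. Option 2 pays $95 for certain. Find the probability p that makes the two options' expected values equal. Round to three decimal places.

p = 0.531

p·118 + (1−p)·69 = 95
49p + 69 = 95
p = (95 − 69) / 49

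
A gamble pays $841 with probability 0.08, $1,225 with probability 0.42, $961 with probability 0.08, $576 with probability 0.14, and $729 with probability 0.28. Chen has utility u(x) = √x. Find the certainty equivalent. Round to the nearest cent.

E[u] = 0.08·√841 + 0.42·√1225 + 0.08·√961 + 0.14·√576 + 0.28·√729 = 0.08·29 + 0.42·35 + 0.08·31 + 0.14·24 + 0.28·27 = 30.42
CE = (30.42)² = 925.3764

$925.38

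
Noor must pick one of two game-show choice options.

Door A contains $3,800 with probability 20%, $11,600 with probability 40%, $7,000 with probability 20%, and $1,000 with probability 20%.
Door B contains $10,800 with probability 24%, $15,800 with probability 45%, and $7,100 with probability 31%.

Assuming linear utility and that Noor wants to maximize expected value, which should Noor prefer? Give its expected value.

Door A = 0.2 × 3800 + 0.4 × 11600 + 0.2 × 7000 + 0.2 × 1000 = 760 + 4640 + 1400 + 200 = 7000
Door B = 0.24 × 10800 + 0.45 × 15800 + 0.31 × 7100 = 2592 + 7110 + 2201 = 11903

Door B ($11,903)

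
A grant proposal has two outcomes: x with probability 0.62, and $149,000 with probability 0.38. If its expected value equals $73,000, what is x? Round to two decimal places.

x = $26,419.35

0.62·x + 0.38·149000 = 73000
0.62·x = 73000 − 56620 = 16380
x = 16380 / 0.62 = 26419.3548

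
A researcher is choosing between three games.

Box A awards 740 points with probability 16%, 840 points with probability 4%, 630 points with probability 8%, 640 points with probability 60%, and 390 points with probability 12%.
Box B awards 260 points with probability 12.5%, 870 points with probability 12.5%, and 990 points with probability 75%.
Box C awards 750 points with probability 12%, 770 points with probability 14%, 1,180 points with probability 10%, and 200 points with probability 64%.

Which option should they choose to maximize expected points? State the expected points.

Box B (883.75 points)

Box A = 0.16 × 740 + 0.04 × 840 + 0.08 × 630 + 0.6 × 640 + 0.12 × 390 = 118.4 + 33.6 + 50.4 + 384 + 46.8 = 633.2
Box B = 0.125 × 260 + 0.125 × 870 + 0.75 × 990 = 32.5 + 108.75 + 742.5 = 883.75
Box C = 0.12 × 750 + 0.14 × 770 + 0.1 × 1180 + 0.64 × 200 = 90 + 107.8 + 118 + 128 = 443.8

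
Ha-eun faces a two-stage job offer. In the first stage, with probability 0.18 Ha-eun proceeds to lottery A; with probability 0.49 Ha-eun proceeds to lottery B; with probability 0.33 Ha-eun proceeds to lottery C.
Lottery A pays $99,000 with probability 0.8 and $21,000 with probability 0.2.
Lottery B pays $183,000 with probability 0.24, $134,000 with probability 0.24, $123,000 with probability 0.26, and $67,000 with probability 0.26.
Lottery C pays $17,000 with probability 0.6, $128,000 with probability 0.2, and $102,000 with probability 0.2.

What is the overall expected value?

EV(A) = 0.8 × 99000 + 0.2 × 21000 = 79200 + 4200 = 83400
EV(B) = 0.24 × 183000 + 0.24 × 134000 + 0.26 × 123000 + 0.26 × 67000 = 43920 + 32160 + 31980 + 17420 = 125480
EV(C) = 0.6 × 17000 + 0.2 × 128000 + 0.2 × 102000 = 10200 + 25600 + 20400 = 56200
Overall = 0.18 × 83400 + 0.49 × 125480 + 0.33 × 56200 = 15012 + 61485.2 + 18546 = 95043.2

$95,043.20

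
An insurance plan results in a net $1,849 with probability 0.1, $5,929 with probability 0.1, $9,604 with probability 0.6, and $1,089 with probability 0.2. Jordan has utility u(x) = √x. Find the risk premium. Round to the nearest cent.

$767.24

E[u] = 0.1·√1849 + 0.1·√5929 + 0.6·√9604 + 0.2·√1089 = 0.1·43 + 0.1·77 + 0.6·98 + 0.2·33 = 77.4
CE = (77.4)² = 5990.76
Risk premium = EV − CE = 6758 − 5990.76 = 767.24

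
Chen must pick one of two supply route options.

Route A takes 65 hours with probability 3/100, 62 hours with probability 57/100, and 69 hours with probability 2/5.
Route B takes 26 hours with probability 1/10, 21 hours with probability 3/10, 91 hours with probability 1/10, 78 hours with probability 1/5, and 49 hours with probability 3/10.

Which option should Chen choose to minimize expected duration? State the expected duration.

Route B (48.3 hours)

Route A = 3/100 × 65 + 57/100 × 62 + 2/5 × 69 = 1.95 + 35.34 + 27.6 = 64.89
Route B = 1/10 × 26 + 3/10 × 21 + 1/10 × 91 + 1/5 × 78 + 3/10 × 49 = 2.6 + 6.3 + 9.1 + 15.6 + 14.7 = 48.3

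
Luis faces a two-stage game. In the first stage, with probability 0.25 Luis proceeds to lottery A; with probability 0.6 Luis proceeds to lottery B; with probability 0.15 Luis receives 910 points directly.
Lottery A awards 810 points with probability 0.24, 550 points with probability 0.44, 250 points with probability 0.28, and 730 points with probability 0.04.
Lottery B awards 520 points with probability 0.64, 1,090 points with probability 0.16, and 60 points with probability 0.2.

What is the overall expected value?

581.92 points

EV(A) = 0.24 × 810 + 0.44 × 550 + 0.28 × 250 + 0.04 × 730 = 194.4 + 242 + 70 + 29.2 = 535.6
EV(B) = 0.64 × 520 + 0.16 × 1090 + 0.2 × 60 = 332.8 + 174.4 + 12 = 519.2
Branch C: 910 (certain)
Overall = 0.25 × 535.6 + 0.6 × 519.2 + 0.15 × 910 = 133.9 + 311.52 + 136.5 = 581.92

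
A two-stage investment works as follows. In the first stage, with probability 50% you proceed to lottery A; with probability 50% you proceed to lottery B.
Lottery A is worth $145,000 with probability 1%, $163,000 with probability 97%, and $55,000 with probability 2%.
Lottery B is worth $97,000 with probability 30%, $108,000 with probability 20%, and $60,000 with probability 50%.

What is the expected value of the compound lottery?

EV(A) = 0.01 × 145000 + 0.97 × 163000 + 0.02 × 55000 = 1450 + 158110 + 1100 = 160660
EV(B) = 0.3 × 97000 + 0.2 × 108000 + 0.5 × 60000 = 29100 + 21600 + 30000 = 80700
Overall = 0.5 × 160660 + 0.5 × 80700 = 80330 + 40350 = 120680

$120,680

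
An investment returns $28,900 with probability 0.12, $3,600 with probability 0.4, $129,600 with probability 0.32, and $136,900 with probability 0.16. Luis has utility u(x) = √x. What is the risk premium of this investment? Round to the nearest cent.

E[u] = 0.12·√28900 + 0.4·√3600 + 0.32·√129600 + 0.16·√136900 = 0.12·170 + 0.4·60 + 0.32·360 + 0.16·370 = 218.8
CE = (218.8)² = 47873.44
Risk premium = EV − CE = 68284 − 47873.44 = 20410.56

$20,410.56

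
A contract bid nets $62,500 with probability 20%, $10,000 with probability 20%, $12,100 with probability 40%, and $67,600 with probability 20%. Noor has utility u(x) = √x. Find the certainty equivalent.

$27,556

E[u] = 0.2·√62500 + 0.2·√10000 + 0.4·√12100 + 0.2·√67600 = 0.2·250 + 0.2·100 + 0.4·110 + 0.2·260 = 166
CE = (166)² = 27556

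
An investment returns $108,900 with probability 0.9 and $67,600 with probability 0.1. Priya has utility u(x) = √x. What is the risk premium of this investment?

$441

E[u] = 0.9·√108900 + 0.1·√67600 = 0.9·330 + 0.1·260 = 323
CE = (323)² = 104329
Risk premium = EV − CE = 104770 − 104329 = 441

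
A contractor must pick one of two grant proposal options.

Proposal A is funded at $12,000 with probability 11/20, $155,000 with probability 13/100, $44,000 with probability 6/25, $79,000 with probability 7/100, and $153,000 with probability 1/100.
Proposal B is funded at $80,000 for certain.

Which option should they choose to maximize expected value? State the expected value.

Proposal B ($80,000)

Proposal A = 11/20 × 12000 + 13/100 × 155000 + 6/25 × 44000 + 7/100 × 79000 + 1/100 × 153000 = 6600 + 20150 + 10560 + 5530 + 1530 = 44370
Proposal B: 80000 (certain)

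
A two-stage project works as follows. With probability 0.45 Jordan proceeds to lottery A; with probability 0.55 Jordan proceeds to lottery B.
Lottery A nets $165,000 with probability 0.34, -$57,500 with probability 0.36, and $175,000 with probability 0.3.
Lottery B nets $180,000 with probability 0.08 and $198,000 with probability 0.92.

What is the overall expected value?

$147,663

EV(A) = 0.34 × 165000 + 0.36 × (-57500) + 0.3 × 175000 = 56100 − 20700 + 52500 = 87900
EV(B) = 0.08 × 180000 + 0.92 × 198000 = 14400 + 182160 = 196560
Overall = 0.45 × 87900 + 0.55 × 196560 = 39555 + 108108 = 147663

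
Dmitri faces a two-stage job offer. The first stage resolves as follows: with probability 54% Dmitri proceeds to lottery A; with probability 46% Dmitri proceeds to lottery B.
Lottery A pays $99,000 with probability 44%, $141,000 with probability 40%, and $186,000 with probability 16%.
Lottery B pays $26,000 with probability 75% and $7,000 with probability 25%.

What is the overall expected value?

EV(A) = 0.44 × 99000 + 0.4 × 141000 + 0.16 × 186000 = 43560 + 56400 + 29760 = 129720
EV(B) = 0.75 × 26000 + 0.25 × 7000 = 19500 + 1750 = 21250
Overall = 0.54 × 129720 + 0.46 × 21250 = 70048.8 + 9775 = 79823.8

$79,823.80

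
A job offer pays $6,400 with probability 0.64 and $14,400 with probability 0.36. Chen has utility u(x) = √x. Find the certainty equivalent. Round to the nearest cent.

$8,911.36

E[u] = 0.64·√6400 + 0.36·√14400 = 0.64·80 + 0.36·120 = 94.4
CE = (94.4)² = 8911.36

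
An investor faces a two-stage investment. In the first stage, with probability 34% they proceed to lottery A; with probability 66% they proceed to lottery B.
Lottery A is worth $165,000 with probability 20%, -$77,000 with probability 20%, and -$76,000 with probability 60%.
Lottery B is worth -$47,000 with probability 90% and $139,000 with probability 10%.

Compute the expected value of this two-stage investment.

-$28,264

EV(A) = 0.2 × 165000 + 0.2 × (-77000) + 0.6 × (-76000) = 33000 − 15400 − 45600 = -28000
EV(B) = 0.9 × (-47000) + 0.1 × 139000 = -42300 + 13900 = -28400
Overall = 0.34 × (-28000) + 0.66 × (-28400) = -9520 − 18744 = -28264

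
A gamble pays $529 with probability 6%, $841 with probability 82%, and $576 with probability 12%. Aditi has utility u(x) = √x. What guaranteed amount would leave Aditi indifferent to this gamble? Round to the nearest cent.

$786.24

E[u] = 0.06·√529 + 0.82·√841 + 0.12·√576 = 0.06·23 + 0.82·29 + 0.12·24 = 28.04
CE = (28.04)² = 786.2416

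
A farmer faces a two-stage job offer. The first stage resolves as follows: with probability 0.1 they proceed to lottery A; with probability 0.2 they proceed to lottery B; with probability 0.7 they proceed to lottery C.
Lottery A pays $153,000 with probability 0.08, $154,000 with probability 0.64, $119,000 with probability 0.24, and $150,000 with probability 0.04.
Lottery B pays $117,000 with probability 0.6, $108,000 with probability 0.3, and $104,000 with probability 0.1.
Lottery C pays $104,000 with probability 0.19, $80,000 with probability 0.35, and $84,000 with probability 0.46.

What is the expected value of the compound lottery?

$97,616

EV(A) = 0.08 × 153000 + 0.64 × 154000 + 0.24 × 119000 + 0.04 × 150000 = 12240 + 98560 + 28560 + 6000 = 145360
EV(B) = 0.6 × 117000 + 0.3 × 108000 + 0.1 × 104000 = 70200 + 32400 + 10400 = 113000
EV(C) = 0.19 × 104000 + 0.35 × 80000 + 0.46 × 84000 = 19760 + 28000 + 38640 = 86400
Overall = 0.1 × 145360 + 0.2 × 113000 + 0.7 × 86400 = 14536 + 22600 + 60480 = 97616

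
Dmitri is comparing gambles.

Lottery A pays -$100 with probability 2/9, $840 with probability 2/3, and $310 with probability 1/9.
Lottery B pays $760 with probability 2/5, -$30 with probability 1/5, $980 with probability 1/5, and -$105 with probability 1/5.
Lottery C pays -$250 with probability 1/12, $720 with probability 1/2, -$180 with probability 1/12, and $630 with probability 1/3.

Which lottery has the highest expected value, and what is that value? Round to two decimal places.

Lottery A ($572.22)

Lottery A = 2/9 × (-100) + 2/3 × 840 + 1/9 × 310 = -22.2222 + 560 + 34.4444 = 572.2222
Lottery B = 2/5 × 760 + 1/5 × (-30) + 1/5 × 980 + 1/5 × (-105) = 304 − 6 + 196 − 21 = 473
Lottery C = 1/12 × (-250) + 1/2 × 720 + 1/12 × (-180) + 1/3 × 630 = -20.8333 + 360 − 15 + 210 = 534.1667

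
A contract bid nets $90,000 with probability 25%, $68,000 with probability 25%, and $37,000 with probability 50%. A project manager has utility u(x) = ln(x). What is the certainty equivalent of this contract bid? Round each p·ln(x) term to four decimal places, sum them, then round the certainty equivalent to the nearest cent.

$53,798.45

E[u] = 0.25·ln(90000) + 0.25·ln(68000) + 0.5·ln(37000) = 2.8519 + 2.7818 + 5.2593 = 10.8930
CE = e^10.8930 ≈ 53798.45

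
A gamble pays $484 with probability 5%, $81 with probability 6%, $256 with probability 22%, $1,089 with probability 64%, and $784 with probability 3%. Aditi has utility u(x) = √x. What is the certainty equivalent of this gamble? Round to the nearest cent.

$735.49

E[u] = 0.05·√484 + 0.06·√81 + 0.22·√256 + 0.64·√1089 + 0.03·√784 = 0.05·22 + 0.06·9 + 0.22·16 + 0.64·33 + 0.03·28 = 27.12
CE = (27.12)² = 735.4944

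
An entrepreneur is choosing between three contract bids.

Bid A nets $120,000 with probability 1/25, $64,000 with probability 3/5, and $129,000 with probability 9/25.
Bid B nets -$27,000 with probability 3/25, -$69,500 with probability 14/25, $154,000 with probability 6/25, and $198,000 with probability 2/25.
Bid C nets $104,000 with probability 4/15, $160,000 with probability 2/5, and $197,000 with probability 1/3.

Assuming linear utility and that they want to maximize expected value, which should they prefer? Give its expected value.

Bid A = 1/25 × 120000 + 3/5 × 64000 + 9/25 × 129000 = 4800 + 38400 + 46440 = 89640
Bid B = 3/25 × (-27000) + 14/25 × (-69500) + 6/25 × 154000 + 2/25 × 198000 = -3240 − 38920 + 36960 + 15840 = 10640
Bid C = 4/15 × 104000 + 2/5 × 160000 + 1/3 × 197000 = 27733.3333 + 64000 + 65666.6667 = 157400

Bid C ($157,400)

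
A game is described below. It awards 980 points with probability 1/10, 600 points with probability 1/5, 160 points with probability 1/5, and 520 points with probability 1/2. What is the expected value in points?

EV = 1/10 × 980 + 1/5 × 600 + 1/5 × 160 + 1/2 × 520 = 98 + 120 + 32 + 260 = 510

510 points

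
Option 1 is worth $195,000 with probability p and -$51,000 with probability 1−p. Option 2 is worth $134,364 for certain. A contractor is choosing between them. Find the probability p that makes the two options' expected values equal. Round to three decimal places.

p = 0.754

p·195000 + (1−p)·(-51000) = 134364
246000p − 51000 = 134364
p = (134364 + 51000) / 246000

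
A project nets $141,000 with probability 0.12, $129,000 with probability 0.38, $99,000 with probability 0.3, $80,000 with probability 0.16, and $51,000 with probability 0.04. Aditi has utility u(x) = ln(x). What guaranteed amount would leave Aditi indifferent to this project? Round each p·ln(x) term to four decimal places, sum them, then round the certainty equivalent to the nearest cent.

E[u] = 0.12·ln(141000) + 0.38·ln(129000) + 0.3·ln(99000) + 0.16·ln(80000) + 0.04·ln(51000) = 1.4228 + 4.4717 + 3.4509 + 1.8064 + 0.4336 = 11.5854
CE = e^11.5854 ≈ 107516.54

$107,516.54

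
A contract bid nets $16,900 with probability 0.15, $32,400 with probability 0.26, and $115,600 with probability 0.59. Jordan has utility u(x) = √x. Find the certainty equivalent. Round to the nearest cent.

$71,235.61

E[u] = 0.15·√16900 + 0.26·√32400 + 0.59·√115600 = 0.15·130 + 0.26·180 + 0.59·340 = 266.9
CE = (266.9)² = 71235.61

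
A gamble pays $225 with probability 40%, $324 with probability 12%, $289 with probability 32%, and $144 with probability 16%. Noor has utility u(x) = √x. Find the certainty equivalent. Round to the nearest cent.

$240.87

E[u] = 0.4·√225 + 0.12·√324 + 0.32·√289 + 0.16·√144 = 0.4·15 + 0.12·18 + 0.32·17 + 0.16·12 = 15.52
CE = (15.52)² = 240.8704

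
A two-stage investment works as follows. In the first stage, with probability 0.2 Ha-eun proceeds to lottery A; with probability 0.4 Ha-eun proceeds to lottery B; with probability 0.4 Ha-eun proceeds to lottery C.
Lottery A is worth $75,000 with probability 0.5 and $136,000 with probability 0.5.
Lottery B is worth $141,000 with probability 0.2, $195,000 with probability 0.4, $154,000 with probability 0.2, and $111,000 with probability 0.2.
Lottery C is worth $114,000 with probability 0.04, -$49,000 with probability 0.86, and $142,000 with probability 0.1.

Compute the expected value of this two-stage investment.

EV(A) = 0.5 × 75000 + 0.5 × 136000 = 37500 + 68000 = 105500
EV(B) = 0.2 × 141000 + 0.4 × 195000 + 0.2 × 154000 + 0.2 × 111000 = 28200 + 78000 + 30800 + 22200 = 159200
EV(C) = 0.04 × 114000 + 0.86 × (-49000) + 0.1 × 142000 = 4560 − 42140 + 14200 = -23380
Overall = 0.2 × 105500 + 0.4 × 159200 + 0.4 × (-23380) = 21100 + 63680 − 9352 = 75428

$75,428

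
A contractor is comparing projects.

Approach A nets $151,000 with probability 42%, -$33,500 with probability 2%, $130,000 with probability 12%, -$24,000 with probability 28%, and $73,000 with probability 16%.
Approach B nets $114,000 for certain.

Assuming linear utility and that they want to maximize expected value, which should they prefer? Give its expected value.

Approach A = 0.42 × 151000 + 0.02 × (-33500) + 0.12 × 130000 + 0.28 × (-24000) + 0.16 × 73000 = 63420 − 670 + 15600 − 6720 + 11680 = 83310
Approach B: 114000 (certain)

Approach B ($114,000)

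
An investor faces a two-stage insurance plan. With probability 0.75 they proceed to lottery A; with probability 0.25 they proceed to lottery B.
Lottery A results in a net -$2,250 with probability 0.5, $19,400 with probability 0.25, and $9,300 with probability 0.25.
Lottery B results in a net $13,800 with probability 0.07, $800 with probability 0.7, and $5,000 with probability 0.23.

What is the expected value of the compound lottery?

$5,206.50

EV(A) = 0.5 × (-2250) + 0.25 × 19400 + 0.25 × 9300 = -1125 + 4850 + 2325 = 6050
EV(B) = 0.07 × 13800 + 0.7 × 800 + 0.23 × 5000 = 966 + 560 + 1150 = 2676
Overall = 0.75 × 6050 + 0.25 × 2676 = 4537.5 + 669 = 5206.5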